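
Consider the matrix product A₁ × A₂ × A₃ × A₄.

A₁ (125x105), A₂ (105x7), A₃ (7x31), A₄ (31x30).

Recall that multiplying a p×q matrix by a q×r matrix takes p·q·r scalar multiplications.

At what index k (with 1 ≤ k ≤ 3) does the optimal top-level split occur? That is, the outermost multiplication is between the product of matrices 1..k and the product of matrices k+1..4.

Adjacent pairs: A₁A₂ = 125·105·7 = 91875; A₂A₃ = 105·7·31 = 22785; A₃A₄ = 7·31·30 = 6510.
Length 3: A₁..A₃: k=1: 0+22785+125·105·31=429660; k=2: 91875+0+125·7·31=119000 → min 119000 | A₂..A₄: k=2: 0+6510+105·7·30=28560; k=3: 22785+0+105·31·30=120435 → min 28560.
Top-level splits: k=1: (A₁..A₁)·(A₂..A₄) → 0+28560+125·105·30 = 422310; k=2: (A₁..A₂)·(A₃..A₄) → 91875+6510+125·7·30 = 124635; k=3: (A₁..A₃)·(A₄..A₄) → 119000+0+125·31·30 = 235250.
Best split is after A₂, i.e. k = 2.

2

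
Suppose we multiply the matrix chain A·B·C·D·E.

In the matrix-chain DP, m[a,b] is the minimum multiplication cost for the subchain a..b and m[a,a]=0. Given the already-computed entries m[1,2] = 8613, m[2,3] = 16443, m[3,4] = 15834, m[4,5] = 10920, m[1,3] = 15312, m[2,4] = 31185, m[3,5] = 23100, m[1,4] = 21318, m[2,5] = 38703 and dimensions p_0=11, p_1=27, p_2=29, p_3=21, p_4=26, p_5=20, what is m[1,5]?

27038

m[1,5] = min over k∈[1,4] of m[1,k]+m[k+1,5]+p_{0}·p_k·p_{5}.
k=1: 0 + 38703 + 11·27·20 = 44643; k=2: 8613 + 23100 + 11·29·20 = 38093; k=3: 15312 + 10920 + 11·21·20 = 30852; k=4: 21318 + 0 + 11·26·20 = 27038.
Minimum: 27038 at k=4.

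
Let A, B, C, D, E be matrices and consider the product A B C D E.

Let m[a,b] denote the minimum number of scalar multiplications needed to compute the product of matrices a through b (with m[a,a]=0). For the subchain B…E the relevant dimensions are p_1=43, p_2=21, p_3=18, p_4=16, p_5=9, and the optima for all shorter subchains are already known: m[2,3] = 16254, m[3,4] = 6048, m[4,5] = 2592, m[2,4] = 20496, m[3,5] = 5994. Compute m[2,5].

m[2,5] = min over k∈[2,4] of m[2,k]+m[k+1,5]+p_{1}·p_k·p_{5}.
k=2: 0 + 5994 + 43·21·9 = 14121; k=3: 16254 + 2592 + 43·18·9 = 25812; k=4: 20496 + 0 + 43·16·9 = 26688.
Minimum: 14121 at k=2.

14121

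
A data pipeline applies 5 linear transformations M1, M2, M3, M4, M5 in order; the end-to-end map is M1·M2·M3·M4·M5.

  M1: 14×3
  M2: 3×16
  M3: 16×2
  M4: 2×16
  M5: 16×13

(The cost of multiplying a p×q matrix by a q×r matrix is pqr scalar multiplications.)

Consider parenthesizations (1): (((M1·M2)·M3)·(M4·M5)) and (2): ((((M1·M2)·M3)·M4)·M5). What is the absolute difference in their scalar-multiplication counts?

2580

Order (1) = (((M1·M2)·M3)·(M4·M5)): (M1·M2): 14×3 by 3×16 → 14×16, cost 14·3·16 = 672; ((M1·M2)·M3): 14×16 by 16×2 → 14×2, cost 14·16·2 = 448; cumulative 1120; (M4·M5): 2×16 by 16×13 → 2×13, cost 2·16·13 = 416; (((M1·M2)·M3)·(M4·M5)): 14×2 by 2×13 → 14×13, cost 14·2·13 = 364; cumulative 1900. Total 1900.
Order (2) = ((((M1·M2)·M3)·M4)·M5): (M1·M2): 14×3 by 3×16 → 14×16, cost 14·3·16 = 672; ((M1·M2)·M3): 14×16 by 16×2 → 14×2, cost 14·16·2 = 448; cumulative 1120; (((M1·M2)·M3)·M4): 14×2 by 2×16 → 14×16, cost 14·2·16 = 448; cumulative 1568; ((((M1·M2)·M3)·M4)·M5): 14×16 by 16×13 → 14×13, cost 14·16·13 = 2912; cumulative 4480. Total 4480.
Difference: |1900 − 4480| = 2580.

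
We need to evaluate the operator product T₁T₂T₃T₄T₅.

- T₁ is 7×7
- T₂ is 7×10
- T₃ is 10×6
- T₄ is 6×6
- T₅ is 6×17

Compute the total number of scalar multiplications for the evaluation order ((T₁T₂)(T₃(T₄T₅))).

(T₁T₂): 7×7 by 7×10 → 7×10, cost 7·7·10 = 490
(T₄T₅): 6×6 by 6×17 → 6×17, cost 6·6·17 = 612
(T₃(T₄T₅)): 10×6 by 6×17 → 10×17, cost 10·6·17 = 1020; cumulative 1632
((T₁T₂)(T₃(T₄T₅))): 7×10 by 10×17 → 7×17, cost 7·10·17 = 1190; cumulative 3312
Total: 3312 scalar multiplications.

3312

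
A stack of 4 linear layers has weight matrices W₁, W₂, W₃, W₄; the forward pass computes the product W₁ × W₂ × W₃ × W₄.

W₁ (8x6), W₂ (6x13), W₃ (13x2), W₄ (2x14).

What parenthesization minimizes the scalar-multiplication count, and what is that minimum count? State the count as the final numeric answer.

Adjacent pairs: W₁W₂ = 8·6·13 = 624; W₂W₃ = 6·13·2 = 156; W₃W₄ = 13·2·14 = 364.
Length 3: W₁..W₃: k=1: 0+156+8·6·2=252; k=2: 624+0+8·13·2=832 → min 252 | W₂..W₄: k=2: 0+364+6·13·14=1456; k=3: 156+0+6·2·14=324 → min 324.
Length 4: W₁..W₄: k=1: 0+324+8·6·14=996; k=2: 624+364+8·13·14=2444; k=3: 252+0+8·2·14=476 → min 476.
Optimal parenthesization: ((W₁ × (W₂ × W₃)) × W₄) with cost 476.

476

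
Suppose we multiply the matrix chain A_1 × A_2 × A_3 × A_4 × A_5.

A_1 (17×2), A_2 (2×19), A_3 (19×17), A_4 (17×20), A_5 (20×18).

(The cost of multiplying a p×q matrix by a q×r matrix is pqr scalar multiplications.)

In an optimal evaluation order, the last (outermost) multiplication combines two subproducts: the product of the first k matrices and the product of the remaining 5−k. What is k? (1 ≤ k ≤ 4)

Adjacent pairs: A_1A_2 = 17·2·19 = 646; A_2A_3 = 2·19·17 = 646; A_3A_4 = 19·17·20 = 6460; A_4A_5 = 17·20·18 = 6120.
Length 3: A_1..A_3: k=1: 0+646+17·2·17=1224; k=2: 646+0+17·19·17=6137 → min 1224 | A_2..A_4: k=2: 0+6460+2·19·20=7220; k=3: 646+0+2·17·20=1326 → min 1326 | A_3..A_5: k=3: 0+6120+19·17·18=11934; k=4: 6460+0+19·20·18=13300 → min 11934.
Length 4: A_1..A_4: k=1: 0+1326+17·2·20=2006; k=2: 646+6460+17·19·20=13566; k=3: 1224+0+17·17·20=7004 → min 2006 | A_2..A_5: k=2: 0+11934+2·19·18=12618; k=3: 646+6120+2·17·18=7378; k=4: 1326+0+2·20·18=2046 → min 2046.
Top-level splits: k=1: (A_1..A_1)·(A_2..A_5) → 0+2046+17·2·18 = 2658; k=2: (A_1..A_2)·(A_3..A_5) → 646+11934+17·19·18 = 18394; k=3: (A_1..A_3)·(A_4..A_5) → 1224+6120+17·17·18 = 12546; k=4: (A_1..A_4)·(A_5..A_5) → 2006+0+17·20·18 = 8126.
Best split is after A_1, i.e. k = 1.

1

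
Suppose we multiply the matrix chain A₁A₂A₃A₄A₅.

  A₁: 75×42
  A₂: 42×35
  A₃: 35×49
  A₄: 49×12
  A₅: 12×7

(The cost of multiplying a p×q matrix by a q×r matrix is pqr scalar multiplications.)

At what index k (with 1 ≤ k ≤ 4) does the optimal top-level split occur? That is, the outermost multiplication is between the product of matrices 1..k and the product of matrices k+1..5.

1

Adjacent pairs: A₁A₂ = 75·42·35 = 110250; A₂A₃ = 42·35·49 = 72030; A₃A₄ = 35·49·12 = 20580; A₄A₅ = 49·12·7 = 4116.
Length 3: A₁..A₃: k=1: 0+72030+75·42·49=226380; k=2: 110250+0+75·35·49=238875 → min 226380 | A₂..A₄: k=2: 0+20580+42·35·12=38220; k=3: 72030+0+42·49·12=96726 → min 38220 | A₃..A₅: k=3: 0+4116+35·49·7=16121; k=4: 20580+0+35·12·7=23520 → min 16121.
Length 4: A₁..A₄: k=1: 0+38220+75·42·12=76020; k=2: 110250+20580+75·35·12=162330; k=3: 226380+0+75·49·12=270480 → min 76020 | A₂..A₅: k=2: 0+16121+42·35·7=26411; k=3: 72030+4116+42·49·7=90552; k=4: 38220+0+42·12·7=41748 → min 26411.
Top-level splits: k=1: (A₁..A₁)·(A₂..A₅) → 0+26411+75·42·7 = 48461; k=2: (A₁..A₂)·(A₃..A₅) → 110250+16121+75·35·7 = 144746; k=3: (A₁..A₃)·(A₄..A₅) → 226380+4116+75·49·7 = 256221; k=4: (A₁..A₄)·(A₅..A₅) → 76020+0+75·12·7 = 82320.
Best split is after A₁, i.e. k = 1.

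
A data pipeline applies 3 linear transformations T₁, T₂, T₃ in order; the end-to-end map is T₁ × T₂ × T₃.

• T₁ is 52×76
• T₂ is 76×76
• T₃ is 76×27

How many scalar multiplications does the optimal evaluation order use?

262656

Order (T₁ × (T₂ × T₃)): (T₂ × T₃): 76×76 by 76×27 → 76×27, cost 76·76·27 = 155952; (T₁ × (T₂ × T₃)): 52×76 by 76×27 → 52×27, cost 52·76·27 = 106704; cumulative 262656. Total 262656.
Order ((T₁ × T₂) × T₃): (T₁ × T₂): 52×76 by 76×76 → 52×76, cost 52·76·76 = 300352; ((T₁ × T₂) × T₃): 52×76 by 76×27 → 52×27, cost 52·76·27 = 106704; cumulative 407056. Total 407056.
Minimum: 262656.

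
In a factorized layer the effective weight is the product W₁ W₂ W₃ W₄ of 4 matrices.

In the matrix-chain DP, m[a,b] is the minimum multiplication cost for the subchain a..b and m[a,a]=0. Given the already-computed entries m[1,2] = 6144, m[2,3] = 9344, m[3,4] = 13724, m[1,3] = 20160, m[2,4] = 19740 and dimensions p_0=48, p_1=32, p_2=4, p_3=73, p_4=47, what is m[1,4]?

m[1,4] = min over k∈[1,3] of m[1,k]+m[k+1,4]+p_{0}·p_k·p_{4}.
k=1: 0 + 19740 + 48·32·47 = 91932; k=2: 6144 + 13724 + 48·4·47 = 28892; k=3: 20160 + 0 + 48·73·47 = 184848.
Minimum: 28892 at k=2.

28892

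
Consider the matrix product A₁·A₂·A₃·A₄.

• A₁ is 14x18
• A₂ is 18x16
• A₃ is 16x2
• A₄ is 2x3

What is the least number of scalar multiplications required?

Adjacent pairs: A₁A₂ = 14·18·16 = 4032; A₂A₃ = 18·16·2 = 576; A₃A₄ = 16·2·3 = 96.
Length 3: A₁..A₃: k=1: 0+576+14·18·2=1080; k=2: 4032+0+14·16·2=4480 → min 1080 | A₂..A₄: k=2: 0+96+18·16·3=960; k=3: 576+0+18·2·3=684 → min 684.
Length 4: A₁..A₄: k=1: 0+684+14·18·3=1440; k=2: 4032+96+14·16·3=4800; k=3: 1080+0+14·2·3=1164 → min 1164.
Optimal order: ((A₁·(A₂·A₃))·A₄) with cost 1164.

1164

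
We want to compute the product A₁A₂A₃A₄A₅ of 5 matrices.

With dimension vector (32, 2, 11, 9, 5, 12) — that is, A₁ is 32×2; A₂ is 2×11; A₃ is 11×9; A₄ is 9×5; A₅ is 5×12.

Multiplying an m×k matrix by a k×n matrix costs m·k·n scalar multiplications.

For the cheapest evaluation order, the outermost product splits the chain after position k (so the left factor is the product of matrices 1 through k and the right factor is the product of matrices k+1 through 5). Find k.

1

Adjacent pairs: A₁A₂ = 32·2·11 = 704; A₂A₃ = 2·11·9 = 198; A₃A₄ = 11·9·5 = 495; A₄A₅ = 9·5·12 = 540.
Length 3: A₁..A₃: k=1: 0+198+32·2·9=774; k=2: 704+0+32·11·9=3872 → min 774 | A₂..A₄: k=2: 0+495+2·11·5=605; k=3: 198+0+2·9·5=288 → min 288 | A₃..A₅: k=3: 0+540+11·9·12=1728; k=4: 495+0+11·5·12=1155 → min 1155.
Length 4: A₁..A₄: k=1: 0+288+32·2·5=608; k=2: 704+495+32·11·5=2959; k=3: 774+0+32·9·5=2214 → min 608 | A₂..A₅: k=2: 0+1155+2·11·12=1419; k=3: 198+540+2·9·12=954; k=4: 288+0+2·5·12=408 → min 408.
Top-level splits: k=1: (A₁..A₁)·(A₂..A₅) → 0+408+32·2·12 = 1176; k=2: (A₁..A₂)·(A₃..A₅) → 704+1155+32·11·12 = 6083; k=3: (A₁..A₃)·(A₄..A₅) → 774+540+32·9·12 = 4770; k=4: (A₁..A₄)·(A₅..A₅) → 608+0+32·5·12 = 2528.
Best split is after A₁, i.e. k = 1.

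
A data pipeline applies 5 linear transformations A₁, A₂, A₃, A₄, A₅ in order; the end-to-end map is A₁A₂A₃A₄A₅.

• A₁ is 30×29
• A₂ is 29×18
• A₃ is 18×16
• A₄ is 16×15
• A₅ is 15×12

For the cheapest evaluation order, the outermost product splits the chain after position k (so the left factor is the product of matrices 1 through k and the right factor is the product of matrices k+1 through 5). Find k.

Adjacent pairs: A₁A₂ = 30·29·18 = 15660; A₂A₃ = 29·18·16 = 8352; A₃A₄ = 18·16·15 = 4320; A₄A₅ = 16·15·12 = 2880.
Length 3: A₁..A₃: k=1: 0+8352+30·29·16=22272; k=2: 15660+0+30·18·16=24300 → min 22272 | A₂..A₄: k=2: 0+4320+29·18·15=12150; k=3: 8352+0+29·16·15=15312 → min 12150 | A₃..A₅: k=3: 0+2880+18·16·12=6336; k=4: 4320+0+18·15·12=7560 → min 6336.
Length 4: A₁..A₄: k=1: 0+12150+30·29·15=25200; k=2: 15660+4320+30·18·15=28080; k=3: 22272+0+30·16·15=29472 → min 25200 | A₂..A₅: k=2: 0+6336+29·18·12=12600; k=3: 8352+2880+29·16·12=16800; k=4: 12150+0+29·15·12=17370 → min 12600.
Top-level splits: k=1: (A₁..A₁)·(A₂..A₅) → 0+12600+30·29·12 = 23040; k=2: (A₁..A₂)·(A₃..A₅) → 15660+6336+30·18·12 = 28476; k=3: (A₁..A₃)·(A₄..A₅) → 22272+2880+30·16·12 = 30912; k=4: (A₁..A₄)·(A₅..A₅) → 25200+0+30·15·12 = 30600.
Best split is after A₁, i.e. k = 1.

1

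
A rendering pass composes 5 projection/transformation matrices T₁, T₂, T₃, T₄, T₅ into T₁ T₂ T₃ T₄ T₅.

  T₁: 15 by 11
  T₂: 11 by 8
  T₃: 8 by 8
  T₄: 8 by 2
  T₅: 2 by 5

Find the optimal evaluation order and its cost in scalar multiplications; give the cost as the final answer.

784

Adjacent pairs: T₁T₂ = 15·11·8 = 1320; T₂T₃ = 11·8·8 = 704; T₃T₄ = 8·8·2 = 128; T₄T₅ = 8·2·5 = 80.
Length 3: T₁..T₃: k=1: 0+704+15·11·8=2024; k=2: 1320+0+15·8·8=2280 → min 2024 | T₂..T₄: k=2: 0+128+11·8·2=304; k=3: 704+0+11·8·2=880 → min 304 | T₃..T₅: k=3: 0+80+8·8·5=400; k=4: 128+0+8·2·5=208 → min 208.
Length 4: T₁..T₄: k=1: 0+304+15·11·2=634; k=2: 1320+128+15·8·2=1688; k=3: 2024+0+15·8·2=2264 → min 634 | T₂..T₅: k=2: 0+208+11·8·5=648; k=3: 704+80+11·8·5=1224; k=4: 304+0+11·2·5=414 → min 414.
Length 5: T₁..T₅: k=1: 0+414+15·11·5=1239; k=2: 1320+208+15·8·5=2128; k=3: 2024+80+15·8·5=2704; k=4: 634+0+15·2·5=784 → min 784.
Optimal parenthesization: ((T₁ (T₂ (T₃ T₄))) T₅) with cost 784.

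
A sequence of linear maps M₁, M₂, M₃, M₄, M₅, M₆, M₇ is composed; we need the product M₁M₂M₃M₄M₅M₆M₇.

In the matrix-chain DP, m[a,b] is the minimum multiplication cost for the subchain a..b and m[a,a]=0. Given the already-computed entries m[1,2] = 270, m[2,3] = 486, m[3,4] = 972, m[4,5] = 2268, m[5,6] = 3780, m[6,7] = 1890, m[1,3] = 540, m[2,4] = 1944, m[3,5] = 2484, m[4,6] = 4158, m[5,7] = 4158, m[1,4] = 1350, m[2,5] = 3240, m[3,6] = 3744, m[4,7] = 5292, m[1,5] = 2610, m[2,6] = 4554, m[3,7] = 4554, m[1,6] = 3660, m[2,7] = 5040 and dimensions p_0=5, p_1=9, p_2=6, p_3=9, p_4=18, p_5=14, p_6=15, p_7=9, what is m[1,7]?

m[1,7] = min over k∈[1,6] of m[1,k]+m[k+1,7]+p_{0}·p_k·p_{7}.
k=1: 0 + 5040 + 5·9·9 = 5445; k=2: 270 + 4554 + 5·6·9 = 5094; k=3: 540 + 5292 + 5·9·9 = 6237; k=4: 1350 + 4158 + 5·18·9 = 6318; k=5: 2610 + 1890 + 5·14·9 = 5130; k=6: 3660 + 0 + 5·15·9 = 4335.
Minimum: 4335 at k=6.

4335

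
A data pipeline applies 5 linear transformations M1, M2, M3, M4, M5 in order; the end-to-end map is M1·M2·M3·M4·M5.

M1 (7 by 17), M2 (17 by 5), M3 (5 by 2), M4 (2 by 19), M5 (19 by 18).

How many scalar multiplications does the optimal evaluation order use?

1344

Adjacent pairs: M1M2 = 7·17·5 = 595; M2M3 = 17·5·2 = 170; M3M4 = 5·2·19 = 190; M4M5 = 2·19·18 = 684.
Length 3: M1..M3: k=1: 0+170+7·17·2=408; k=2: 595+0+7·5·2=665 → min 408 | M2..M4: k=2: 0+190+17·5·19=1805; k=3: 170+0+17·2·19=816 → min 816 | M3..M5: k=3: 0+684+5·2·18=864; k=4: 190+0+5·19·18=1900 → min 864.
Length 4: M1..M4: k=1: 0+816+7·17·19=3077; k=2: 595+190+7·5·19=1450; k=3: 408+0+7·2·19=674 → min 674 | M2..M5: k=2: 0+864+17·5·18=2394; k=3: 170+684+17·2·18=1466; k=4: 816+0+17·19·18=6630 → min 1466.
Length 5: M1..M5: k=1: 0+1466+7·17·18=3608; k=2: 595+864+7·5·18=2089; k=3: 408+684+7·2·18=1344; k=4: 674+0+7·19·18=3068 → min 1344.
Optimal order: ((M1·(M2·M3))·(M4·M5)) with cost 1344.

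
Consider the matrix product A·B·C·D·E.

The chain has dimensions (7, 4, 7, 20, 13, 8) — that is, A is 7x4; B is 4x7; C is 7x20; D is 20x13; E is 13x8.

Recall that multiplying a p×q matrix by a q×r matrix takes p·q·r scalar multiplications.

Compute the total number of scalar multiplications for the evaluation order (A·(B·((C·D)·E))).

(C·D): 7×20 by 20×13 → 7×13, cost 7·20·13 = 1820
((C·D)·E): 7×13 by 13×8 → 7×8, cost 7·13·8 = 728; cumulative 2548
(B·((C·D)·E)): 4×7 by 7×8 → 4×8, cost 4·7·8 = 224; cumulative 2772
(A·(B·((C·D)·E))): 7×4 by 4×8 → 7×8, cost 7·4·8 = 224; cumulative 2996
Total: 2996 scalar multiplications.

2996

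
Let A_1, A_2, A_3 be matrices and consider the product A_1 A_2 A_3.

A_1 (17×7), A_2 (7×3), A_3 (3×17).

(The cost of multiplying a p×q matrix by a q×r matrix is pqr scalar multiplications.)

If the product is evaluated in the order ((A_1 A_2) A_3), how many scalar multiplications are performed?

(A_1 A_2): 17×7 by 7×3 → 17×3, cost 17·7·3 = 357
((A_1 A_2) A_3): 17×3 by 3×17 → 17×17, cost 17·3·17 = 867; cumulative 1224
Total: 1224 scalar multiplications.

1224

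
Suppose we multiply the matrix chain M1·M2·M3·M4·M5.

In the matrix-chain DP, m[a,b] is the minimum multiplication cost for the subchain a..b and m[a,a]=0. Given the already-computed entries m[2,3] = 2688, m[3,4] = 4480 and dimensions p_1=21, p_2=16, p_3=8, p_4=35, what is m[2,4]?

8568

m[2,4] = min over k∈[2,3] of m[2,k]+m[k+1,4]+p_{1}·p_k·p_{4}.
k=2: 0 + 4480 + 21·16·35 = 16240; k=3: 2688 + 0 + 21·8·35 = 8568.
Minimum: 8568 at k=3.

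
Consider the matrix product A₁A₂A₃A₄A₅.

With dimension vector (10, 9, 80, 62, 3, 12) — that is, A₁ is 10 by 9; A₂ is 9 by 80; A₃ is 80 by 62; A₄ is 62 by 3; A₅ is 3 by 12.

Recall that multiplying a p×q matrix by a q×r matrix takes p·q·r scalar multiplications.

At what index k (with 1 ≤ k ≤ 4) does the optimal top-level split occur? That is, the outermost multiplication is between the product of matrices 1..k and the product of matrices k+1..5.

4

Adjacent pairs: A₁A₂ = 10·9·80 = 7200; A₂A₃ = 9·80·62 = 44640; A₃A₄ = 80·62·3 = 14880; A₄A₅ = 62·3·12 = 2232.
Length 3: A₁..A₃: k=1: 0+44640+10·9·62=50220; k=2: 7200+0+10·80·62=56800 → min 50220 | A₂..A₄: k=2: 0+14880+9·80·3=17040; k=3: 44640+0+9·62·3=46314 → min 17040 | A₃..A₅: k=3: 0+2232+80·62·12=61752; k=4: 14880+0+80·3·12=17760 → min 17760.
Length 4: A₁..A₄: k=1: 0+17040+10·9·3=17310; k=2: 7200+14880+10·80·3=24480; k=3: 50220+0+10·62·3=52080 → min 17310 | A₂..A₅: k=2: 0+17760+9·80·12=26400; k=3: 44640+2232+9·62·12=53568; k=4: 17040+0+9·3·12=17364 → min 17364.
Top-level splits: k=1: (A₁..A₁)·(A₂..A₅) → 0+17364+10·9·12 = 18444; k=2: (A₁..A₂)·(A₃..A₅) → 7200+17760+10·80·12 = 34560; k=3: (A₁..A₃)·(A₄..A₅) → 50220+2232+10·62·12 = 59892; k=4: (A₁..A₄)·(A₅..A₅) → 17310+0+10·3·12 = 17670.
Best split is after A₄, i.e. k = 4.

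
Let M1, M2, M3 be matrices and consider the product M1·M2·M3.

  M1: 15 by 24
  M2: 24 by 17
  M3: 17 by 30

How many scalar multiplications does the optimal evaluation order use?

Order (M1·(M2·M3)): (M2·M3): 24×17 by 17×30 → 24×30, cost 24·17·30 = 12240; (M1·(M2·M3)): 15×24 by 24×30 → 15×30, cost 15·24·30 = 10800; cumulative 23040. Total 23040.
Order ((M1·M2)·M3): (M1·M2): 15×24 by 24×17 → 15×17, cost 15·24·17 = 6120; ((M1·M2)·M3): 15×17 by 17×30 → 15×30, cost 15·17·30 = 7650; cumulative 13770. Total 13770.
Minimum: 13770.

13770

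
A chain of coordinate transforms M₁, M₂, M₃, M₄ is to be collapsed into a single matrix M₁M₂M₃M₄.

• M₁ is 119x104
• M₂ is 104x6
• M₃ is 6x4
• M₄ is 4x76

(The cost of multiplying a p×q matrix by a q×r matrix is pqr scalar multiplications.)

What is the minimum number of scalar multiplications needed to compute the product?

Adjacent pairs: M₁M₂ = 119·104·6 = 74256; M₂M₃ = 104·6·4 = 2496; M₃M₄ = 6·4·76 = 1824.
Length 3: M₁..M₃: k=1: 0+2496+119·104·4=52000; k=2: 74256+0+119·6·4=77112 → min 52000 | M₂..M₄: k=2: 0+1824+104·6·76=49248; k=3: 2496+0+104·4·76=34112 → min 34112.
Length 4: M₁..M₄: k=1: 0+34112+119·104·76=974688; k=2: 74256+1824+119·6·76=130344; k=3: 52000+0+119·4·76=88176 → min 88176.
Optimal order: ((M₁(M₂M₃))M₄) with cost 88176.

88176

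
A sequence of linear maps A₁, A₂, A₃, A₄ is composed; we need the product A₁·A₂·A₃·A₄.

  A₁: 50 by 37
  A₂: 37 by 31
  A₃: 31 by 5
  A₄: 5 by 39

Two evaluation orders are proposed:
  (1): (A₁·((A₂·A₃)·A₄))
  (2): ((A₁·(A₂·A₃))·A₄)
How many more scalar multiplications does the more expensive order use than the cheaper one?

60365

Order (1) = (A₁·((A₂·A₃)·A₄)): (A₂·A₃): 37×31 by 31×5 → 37×5, cost 37·31·5 = 5735; ((A₂·A₃)·A₄): 37×5 by 5×39 → 37×39, cost 37·5·39 = 7215; cumulative 12950; (A₁·((A₂·A₃)·A₄)): 50×37 by 37×39 → 50×39, cost 50·37·39 = 72150; cumulative 85100. Total 85100.
Order (2) = ((A₁·(A₂·A₃))·A₄): (A₂·A₃): 37×31 by 31×5 → 37×5, cost 37·31·5 = 5735; (A₁·(A₂·A₃)): 50×37 by 37×5 → 50×5, cost 50·37·5 = 9250; cumulative 14985; ((A₁·(A₂·A₃))·A₄): 50×5 by 5×39 → 50×39, cost 50·5·39 = 9750; cumulative 24735. Total 24735.
Difference: |85100 − 24735| = 60365.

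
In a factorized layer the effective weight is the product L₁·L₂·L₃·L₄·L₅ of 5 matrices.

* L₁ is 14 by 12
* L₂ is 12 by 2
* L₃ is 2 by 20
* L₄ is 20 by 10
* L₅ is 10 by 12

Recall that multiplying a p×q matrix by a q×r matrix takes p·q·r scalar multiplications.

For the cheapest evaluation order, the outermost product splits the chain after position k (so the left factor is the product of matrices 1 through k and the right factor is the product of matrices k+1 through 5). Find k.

2

Adjacent pairs: L₁L₂ = 14·12·2 = 336; L₂L₃ = 12·2·20 = 480; L₃L₄ = 2·20·10 = 400; L₄L₅ = 20·10·12 = 2400.
Length 3: L₁..L₃: k=1: 0+480+14·12·20=3840; k=2: 336+0+14·2·20=896 → min 896 | L₂..L₄: k=2: 0+400+12·2·10=640; k=3: 480+0+12·20·10=2880 → min 640 | L₃..L₅: k=3: 0+2400+2·20·12=2880; k=4: 400+0+2·10·12=640 → min 640.
Length 4: L₁..L₄: k=1: 0+640+14·12·10=2320; k=2: 336+400+14·2·10=1016; k=3: 896+0+14·20·10=3696 → min 1016 | L₂..L₅: k=2: 0+640+12·2·12=928; k=3: 480+2400+12·20·12=5760; k=4: 640+0+12·10·12=2080 → min 928.
Top-level splits: k=1: (L₁..L₁)·(L₂..L₅) → 0+928+14·12·12 = 2944; k=2: (L₁..L₂)·(L₃..L₅) → 336+640+14·2·12 = 1312; k=3: (L₁..L₃)·(L₄..L₅) → 896+2400+14·20·12 = 6656; k=4: (L₁..L₄)·(L₅..L₅) → 1016+0+14·10·12 = 2696.
Best split is after L₂, i.e. k = 2.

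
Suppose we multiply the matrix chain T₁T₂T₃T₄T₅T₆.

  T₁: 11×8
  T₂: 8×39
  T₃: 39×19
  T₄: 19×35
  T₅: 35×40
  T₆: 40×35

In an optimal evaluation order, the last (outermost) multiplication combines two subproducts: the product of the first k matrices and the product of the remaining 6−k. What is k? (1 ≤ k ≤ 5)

1

Adjacent pairs: T₁T₂ = 11·8·39 = 3432; T₂T₃ = 8·39·19 = 5928; T₃T₄ = 39·19·35 = 25935; T₄T₅ = 19·35·40 = 26600; T₅T₆ = 35·40·35 = 49000.
Length 3: T₁..T₃: k=1: 0+5928+11·8·19=7600; k=2: 3432+0+11·39·19=11583 → min 7600 | T₂..T₄: k=2: 0+25935+8·39·35=36855; k=3: 5928+0+8·19·35=11248 → min 11248 | T₃..T₅: k=3: 0+26600+39·19·40=56240; k=4: 25935+0+39·35·40=80535 → min 56240 | T₄..T₆: k=4: 0+49000+19·35·35=72275; k=5: 26600+0+19·40·35=53200 → min 53200.
Length 4: T₁..T₄: k=1: 0+11248+11·8·35=14328; k=2: 3432+25935+11·39·35=44382; k=3: 7600+0+11·19·35=14915 → min 14328 | T₂..T₅: k=2: 0+56240+8·39·40=68720; k=3: 5928+26600+8·19·40=38608; k=4: 11248+0+8·35·40=22448 → min 22448 | T₃..T₆: k=3: 0+53200+39·19·35=79135; k=4: 25935+49000+39·35·35=122710; k=5: 56240+0+39·40·35=110840 → min 79135.
Length 5: T₁..T₅: k=1: 0+22448+11·8·40=25968; k=2: 3432+56240+11·39·40=76832; k=3: 7600+26600+11·19·40=42560; k=4: 14328+0+11·35·40=29728 → min 25968 | T₂..T₆: k=2: 0+79135+8·39·35=90055; k=3: 5928+53200+8·19·35=64448; k=4: 11248+49000+8·35·35=70048; k=5: 22448+0+8·40·35=33648 → min 33648.
Top-level splits: k=1: (T₁..T₁)·(T₂..T₆) → 0+33648+11·8·35 = 36728; k=2: (T₁..T₂)·(T₃..T₆) → 3432+79135+11·39·35 = 97582; k=3: (T₁..T₃)·(T₄..T₆) → 7600+53200+11·19·35 = 68115; k=4: (T₁..T₄)·(T₅..T₆) → 14328+49000+11·35·35 = 76803; k=5: (T₁..T₅)·(T₆..T₆) → 25968+0+11·40·35 = 41368.
Best split is after T₁, i.e. k = 1.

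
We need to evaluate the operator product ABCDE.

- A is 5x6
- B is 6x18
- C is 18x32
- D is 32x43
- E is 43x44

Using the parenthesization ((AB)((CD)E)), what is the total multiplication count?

63324

(AB): 5×6 by 6×18 → 5×18, cost 5·6·18 = 540
(CD): 18×32 by 32×43 → 18×43, cost 18·32·43 = 24768
((CD)E): 18×43 by 43×44 → 18×44, cost 18·43·44 = 34056; cumulative 58824
((AB)((CD)E)): 5×18 by 18×44 → 5×44, cost 5·18·44 = 3960; cumulative 63324
Total: 63324 scalar multiplications.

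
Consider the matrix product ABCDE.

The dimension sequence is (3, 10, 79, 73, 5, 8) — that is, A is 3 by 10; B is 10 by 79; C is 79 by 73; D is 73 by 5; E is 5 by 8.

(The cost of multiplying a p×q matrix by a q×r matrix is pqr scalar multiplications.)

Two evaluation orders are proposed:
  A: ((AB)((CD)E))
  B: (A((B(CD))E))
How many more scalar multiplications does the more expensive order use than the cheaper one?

2836

Order A = ((AB)((CD)E)): (AB): 3×10 by 10×79 → 3×79, cost 3·10·79 = 2370; (CD): 79×73 by 73×5 → 79×5, cost 79·73·5 = 28835; ((CD)E): 79×5 by 5×8 → 79×8, cost 79·5·8 = 3160; cumulative 31995; ((AB)((CD)E)): 3×79 by 79×8 → 3×8, cost 3·79·8 = 1896; cumulative 36261. Total 36261.
Order B = (A((B(CD))E)): (CD): 79×73 by 73×5 → 79×5, cost 79·73·5 = 28835; (B(CD)): 10×79 by 79×5 → 10×5, cost 10·79·5 = 3950; cumulative 32785; ((B(CD))E): 10×5 by 5×8 → 10×8, cost 10·5·8 = 400; cumulative 33185; (A((B(CD))E)): 3×10 by 10×8 → 3×8, cost 3·10·8 = 240; cumulative 33425. Total 33425.
Difference: |36261 − 33425| = 2836.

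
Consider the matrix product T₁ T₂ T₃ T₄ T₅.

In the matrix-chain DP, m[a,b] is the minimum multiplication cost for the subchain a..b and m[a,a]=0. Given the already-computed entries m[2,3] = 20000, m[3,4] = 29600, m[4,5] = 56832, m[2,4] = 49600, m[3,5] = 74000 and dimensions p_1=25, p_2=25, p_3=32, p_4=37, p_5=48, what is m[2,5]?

94000

m[2,5] = min over k∈[2,4] of m[2,k]+m[k+1,5]+p_{1}·p_k·p_{5}.
k=2: 0 + 74000 + 25·25·48 = 104000; k=3: 20000 + 56832 + 25·32·48 = 115232; k=4: 49600 + 0 + 25·37·48 = 94000.
Minimum: 94000 at k=4.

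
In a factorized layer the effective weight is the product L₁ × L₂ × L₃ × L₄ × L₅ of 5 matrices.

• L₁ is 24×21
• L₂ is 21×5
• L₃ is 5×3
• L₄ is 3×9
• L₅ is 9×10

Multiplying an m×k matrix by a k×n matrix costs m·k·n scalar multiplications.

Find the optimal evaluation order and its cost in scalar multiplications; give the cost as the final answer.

2817

Adjacent pairs: L₁L₂ = 24·21·5 = 2520; L₂L₃ = 21·5·3 = 315; L₃L₄ = 5·3·9 = 135; L₄L₅ = 3·9·10 = 270.
Length 3: L₁..L₃: k=1: 0+315+24·21·3=1827; k=2: 2520+0+24·5·3=2880 → min 1827 | L₂..L₄: k=2: 0+135+21·5·9=1080; k=3: 315+0+21·3·9=882 → min 882 | L₃..L₅: k=3: 0+270+5·3·10=420; k=4: 135+0+5·9·10=585 → min 420.
Length 4: L₁..L₄: k=1: 0+882+24·21·9=5418; k=2: 2520+135+24·5·9=3735; k=3: 1827+0+24·3·9=2475 → min 2475 | L₂..L₅: k=2: 0+420+21·5·10=1470; k=3: 315+270+21·3·10=1215; k=4: 882+0+21·9·10=2772 → min 1215.
Length 5: L₁..L₅: k=1: 0+1215+24·21·10=6255; k=2: 2520+420+24·5·10=4140; k=3: 1827+270+24·3·10=2817; k=4: 2475+0+24·9·10=4635 → min 2817.
Optimal parenthesization: ((L₁ × (L₂ × L₃)) × (L₄ × L₅)) with cost 2817.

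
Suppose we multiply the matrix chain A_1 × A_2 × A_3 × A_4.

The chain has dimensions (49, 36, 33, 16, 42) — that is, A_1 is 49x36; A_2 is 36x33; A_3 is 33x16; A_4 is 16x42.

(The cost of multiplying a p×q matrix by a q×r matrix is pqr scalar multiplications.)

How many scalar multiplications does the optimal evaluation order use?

Adjacent pairs: A_1A_2 = 49·36·33 = 58212; A_2A_3 = 36·33·16 = 19008; A_3A_4 = 33·16·42 = 22176.
Length 3: A_1..A_3: k=1: 0+19008+49·36·16=47232; k=2: 58212+0+49·33·16=84084 → min 47232 | A_2..A_4: k=2: 0+22176+36·33·42=72072; k=3: 19008+0+36·16·42=43200 → min 43200.
Length 4: A_1..A_4: k=1: 0+43200+49·36·42=117288; k=2: 58212+22176+49·33·42=148302; k=3: 47232+0+49·16·42=80160 → min 80160.
Optimal order: ((A_1 × (A_2 × A_3)) × A_4) with cost 80160.

80160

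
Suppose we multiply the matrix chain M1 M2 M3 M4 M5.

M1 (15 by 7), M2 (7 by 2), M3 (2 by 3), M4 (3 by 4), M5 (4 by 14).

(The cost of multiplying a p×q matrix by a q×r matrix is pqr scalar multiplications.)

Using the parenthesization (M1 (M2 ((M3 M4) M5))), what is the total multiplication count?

(M3 M4): 2×3 by 3×4 → 2×4, cost 2·3·4 = 24
((M3 M4) M5): 2×4 by 4×14 → 2×14, cost 2·4·14 = 112; cumulative 136
(M2 ((M3 M4) M5)): 7×2 by 2×14 → 7×14, cost 7·2·14 = 196; cumulative 332
(M1 (M2 ((M3 M4) M5))): 15×7 by 7×14 → 15×14, cost 15·7·14 = 1470; cumulative 1802
Total: 1802 scalar multiplications.

1802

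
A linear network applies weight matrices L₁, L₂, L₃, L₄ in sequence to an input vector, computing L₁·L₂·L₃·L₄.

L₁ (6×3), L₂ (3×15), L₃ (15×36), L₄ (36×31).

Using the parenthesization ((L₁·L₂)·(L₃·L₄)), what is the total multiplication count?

(L₁·L₂): 6×3 by 3×15 → 6×15, cost 6·3·15 = 270
(L₃·L₄): 15×36 by 36×31 → 15×31, cost 15·36·31 = 16740
((L₁·L₂)·(L₃·L₄)): 6×15 by 15×31 → 6×31, cost 6·15·31 = 2790; cumulative 19800
Total: 19800 scalar multiplications.

19800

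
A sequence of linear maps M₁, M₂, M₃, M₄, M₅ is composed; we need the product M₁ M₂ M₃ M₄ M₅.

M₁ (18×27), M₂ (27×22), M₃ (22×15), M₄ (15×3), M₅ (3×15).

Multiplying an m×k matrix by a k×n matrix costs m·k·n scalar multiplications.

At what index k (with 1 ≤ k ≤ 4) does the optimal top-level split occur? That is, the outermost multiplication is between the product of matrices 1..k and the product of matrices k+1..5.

Adjacent pairs: M₁M₂ = 18·27·22 = 10692; M₂M₃ = 27·22·15 = 8910; M₃M₄ = 22·15·3 = 990; M₄M₅ = 15·3·15 = 675.
Length 3: M₁..M₃: k=1: 0+8910+18·27·15=16200; k=2: 10692+0+18·22·15=16632 → min 16200 | M₂..M₄: k=2: 0+990+27·22·3=2772; k=3: 8910+0+27·15·3=10125 → min 2772 | M₃..M₅: k=3: 0+675+22·15·15=5625; k=4: 990+0+22·3·15=1980 → min 1980.
Length 4: M₁..M₄: k=1: 0+2772+18·27·3=4230; k=2: 10692+990+18·22·3=12870; k=3: 16200+0+18·15·3=17010 → min 4230 | M₂..M₅: k=2: 0+1980+27·22·15=10890; k=3: 8910+675+27·15·15=15660; k=4: 2772+0+27·3·15=3987 → min 3987.
Top-level splits: k=1: (M₁..M₁)·(M₂..M₅) → 0+3987+18·27·15 = 11277; k=2: (M₁..M₂)·(M₃..M₅) → 10692+1980+18·22·15 = 18612; k=3: (M₁..M₃)·(M₄..M₅) → 16200+675+18·15·15 = 20925; k=4: (M₁..M₄)·(M₅..M₅) → 4230+0+18·3·15 = 5040.
Best split is after M₄, i.e. k = 4.

4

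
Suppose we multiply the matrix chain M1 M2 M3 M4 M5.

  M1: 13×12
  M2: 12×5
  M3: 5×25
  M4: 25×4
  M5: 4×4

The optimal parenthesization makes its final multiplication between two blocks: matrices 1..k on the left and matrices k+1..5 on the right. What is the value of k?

Adjacent pairs: M1M2 = 13·12·5 = 780; M2M3 = 12·5·25 = 1500; M3M4 = 5·25·4 = 500; M4M5 = 25·4·4 = 400.
Length 3: M1..M3: k=1: 0+1500+13·12·25=5400; k=2: 780+0+13·5·25=2405 → min 2405 | M2..M4: k=2: 0+500+12·5·4=740; k=3: 1500+0+12·25·4=2700 → min 740 | M3..M5: k=3: 0+400+5·25·4=900; k=4: 500+0+5·4·4=580 → min 580.
Length 4: M1..M4: k=1: 0+740+13·12·4=1364; k=2: 780+500+13·5·4=1540; k=3: 2405+0+13·25·4=3705 → min 1364 | M2..M5: k=2: 0+580+12·5·4=820; k=3: 1500+400+12·25·4=3100; k=4: 740+0+12·4·4=932 → min 820.
Top-level splits: k=1: (M1..M1)·(M2..M5) → 0+820+13·12·4 = 1444; k=2: (M1..M2)·(M3..M5) → 780+580+13·5·4 = 1620; k=3: (M1..M3)·(M4..M5) → 2405+400+13·25·4 = 4105; k=4: (M1..M4)·(M5..M5) → 1364+0+13·4·4 = 1572.
Best split is after M1, i.e. k = 1.

1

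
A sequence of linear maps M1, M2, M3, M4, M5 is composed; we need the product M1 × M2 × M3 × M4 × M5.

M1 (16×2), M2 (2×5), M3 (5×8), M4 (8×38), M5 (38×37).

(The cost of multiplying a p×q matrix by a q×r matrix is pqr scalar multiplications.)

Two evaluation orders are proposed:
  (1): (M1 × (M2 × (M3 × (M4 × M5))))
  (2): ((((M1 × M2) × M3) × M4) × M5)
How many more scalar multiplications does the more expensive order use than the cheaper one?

Order (1) = (M1 × (M2 × (M3 × (M4 × M5)))): (M4 × M5): 8×38 by 38×37 → 8×37, cost 8·38·37 = 11248; (M3 × (M4 × M5)): 5×8 by 8×37 → 5×37, cost 5·8·37 = 1480; cumulative 12728; (M2 × (M3 × (M4 × M5))): 2×5 by 5×37 → 2×37, cost 2·5·37 = 370; cumulative 13098; (M1 × (M2 × (M3 × (M4 × M5)))): 16×2 by 2×37 → 16×37, cost 16·2·37 = 1184; cumulative 14282. Total 14282.
Order (2) = ((((M1 × M2) × M3) × M4) × M5): (M1 × M2): 16×2 by 2×5 → 16×5, cost 16·2·5 = 160; ((M1 × M2) × M3): 16×5 by 5×8 → 16×8, cost 16·5·8 = 640; cumulative 800; (((M1 × M2) × M3) × M4): 16×8 by 8×38 → 16×38, cost 16·8·38 = 4864; cumulative 5664; ((((M1 × M2) × M3) × M4) × M5): 16×38 by 38×37 → 16×37, cost 16·38·37 = 22496; cumulative 28160. Total 28160.
Difference: |14282 − 28160| = 13878.

13878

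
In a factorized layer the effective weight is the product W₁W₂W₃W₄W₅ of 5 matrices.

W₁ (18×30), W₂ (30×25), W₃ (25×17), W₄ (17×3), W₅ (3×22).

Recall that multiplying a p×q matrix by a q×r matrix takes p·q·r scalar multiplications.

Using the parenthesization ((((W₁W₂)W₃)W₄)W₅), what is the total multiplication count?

(W₁W₂): 18×30 by 30×25 → 18×25, cost 18·30·25 = 13500
((W₁W₂)W₃): 18×25 by 25×17 → 18×17, cost 18·25·17 = 7650; cumulative 21150
(((W₁W₂)W₃)W₄): 18×17 by 17×3 → 18×3, cost 18·17·3 = 918; cumulative 22068
((((W₁W₂)W₃)W₄)W₅): 18×3 by 3×22 → 18×22, cost 18·3·22 = 1188; cumulative 23256
Total: 23256 scalar multiplications.

23256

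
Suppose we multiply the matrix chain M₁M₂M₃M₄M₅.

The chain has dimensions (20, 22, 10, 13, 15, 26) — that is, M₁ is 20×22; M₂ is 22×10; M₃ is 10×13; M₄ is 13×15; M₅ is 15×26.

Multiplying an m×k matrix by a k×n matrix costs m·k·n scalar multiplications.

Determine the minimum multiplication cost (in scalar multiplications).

Adjacent pairs: M₁M₂ = 20·22·10 = 4400; M₂M₃ = 22·10·13 = 2860; M₃M₄ = 10·13·15 = 1950; M₄M₅ = 13·15·26 = 5070.
Length 3: M₁..M₃: k=1: 0+2860+20·22·13=8580; k=2: 4400+0+20·10·13=7000 → min 7000 | M₂..M₄: k=2: 0+1950+22·10·15=5250; k=3: 2860+0+22·13·15=7150 → min 5250 | M₃..M₅: k=3: 0+5070+10·13·26=8450; k=4: 1950+0+10·15·26=5850 → min 5850.
Length 4: M₁..M₄: k=1: 0+5250+20·22·15=11850; k=2: 4400+1950+20·10·15=9350; k=3: 7000+0+20·13·15=10900 → min 9350 | M₂..M₅: k=2: 0+5850+22·10·26=11570; k=3: 2860+5070+22·13·26=15366; k=4: 5250+0+22·15·26=13830 → min 11570.
Length 5: M₁..M₅: k=1: 0+11570+20·22·26=23010; k=2: 4400+5850+20·10·26=15450; k=3: 7000+5070+20·13·26=18830; k=4: 9350+0+20·15·26=17150 → min 15450.
Optimal order: ((M₁M₂)((M₃M₄)M₅)) with cost 15450.

15450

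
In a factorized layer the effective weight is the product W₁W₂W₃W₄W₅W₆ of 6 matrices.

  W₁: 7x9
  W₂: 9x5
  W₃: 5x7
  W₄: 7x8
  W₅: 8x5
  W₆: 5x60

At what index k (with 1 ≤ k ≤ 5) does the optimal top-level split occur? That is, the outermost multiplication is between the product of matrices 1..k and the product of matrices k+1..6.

5

Adjacent pairs: W₁W₂ = 7·9·5 = 315; W₂W₃ = 9·5·7 = 315; W₃W₄ = 5·7·8 = 280; W₄W₅ = 7·8·5 = 280; W₅W₆ = 8·5·60 = 2400.
Length 3: W₁..W₃: k=1: 0+315+7·9·7=756; k=2: 315+0+7·5·7=560 → min 560 | W₂..W₄: k=2: 0+280+9·5·8=640; k=3: 315+0+9·7·8=819 → min 640 | W₃..W₅: k=3: 0+280+5·7·5=455; k=4: 280+0+5·8·5=480 → min 455 | W₄..W₆: k=4: 0+2400+7·8·60=5760; k=5: 280+0+7·5·60=2380 → min 2380.
Length 4: W₁..W₄: k=1: 0+640+7·9·8=1144; k=2: 315+280+7·5·8=875; k=3: 560+0+7·7·8=952 → min 875 | W₂..W₅: k=2: 0+455+9·5·5=680; k=3: 315+280+9·7·5=910; k=4: 640+0+9·8·5=1000 → min 680 | W₃..W₆: k=3: 0+2380+5·7·60=4480; k=4: 280+2400+5·8·60=5080; k=5: 455+0+5·5·60=1955 → min 1955.
Length 5: W₁..W₅: k=1: 0+680+7·9·5=995; k=2: 315+455+7·5·5=945; k=3: 560+280+7·7·5=1085; k=4: 875+0+7·8·5=1155 → min 945 | W₂..W₆: k=2: 0+1955+9·5·60=4655; k=3: 315+2380+9·7·60=6475; k=4: 640+2400+9·8·60=7360; k=5: 680+0+9·5·60=3380 → min 3380.
Top-level splits: k=1: (W₁..W₁)·(W₂..W₆) → 0+3380+7·9·60 = 7160; k=2: (W₁..W₂)·(W₃..W₆) → 315+1955+7·5·60 = 4370; k=3: (W₁..W₃)·(W₄..W₆) → 560+2380+7·7·60 = 5880; k=4: (W₁..W₄)·(W₅..W₆) → 875+2400+7·8·60 = 6635; k=5: (W₁..W₅)·(W₆..W₆) → 945+0+7·5·60 = 3045.
Best split is after W₅, i.e. k = 5.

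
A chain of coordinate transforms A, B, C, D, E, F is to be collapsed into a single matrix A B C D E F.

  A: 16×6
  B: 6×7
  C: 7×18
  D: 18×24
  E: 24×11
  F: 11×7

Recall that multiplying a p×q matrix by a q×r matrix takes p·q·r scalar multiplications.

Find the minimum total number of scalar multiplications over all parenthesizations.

Adjacent pairs: AB = 16·6·7 = 672; BC = 6·7·18 = 756; CD = 7·18·24 = 3024; DE = 18·24·11 = 4752; EF = 24·11·7 = 1848.
Length 3: A..C: k=1: 0+756+16·6·18=2484; k=2: 672+0+16·7·18=2688 → min 2484 | B..D: k=2: 0+3024+6·7·24=4032; k=3: 756+0+6·18·24=3348 → min 3348 | C..E: k=3: 0+4752+7·18·11=6138; k=4: 3024+0+7·24·11=4872 → min 4872 | D..F: k=4: 0+1848+18·24·7=4872; k=5: 4752+0+18·11·7=6138 → min 4872.
Length 4: A..D: k=1: 0+3348+16·6·24=5652; k=2: 672+3024+16·7·24=6384; k=3: 2484+0+16·18·24=9396 → min 5652 | B..E: k=2: 0+4872+6·7·11=5334; k=3: 756+4752+6·18·11=6696; k=4: 3348+0+6·24·11=4932 → min 4932 | C..F: k=3: 0+4872+7·18·7=5754; k=4: 3024+1848+7·24·7=6048; k=5: 4872+0+7·11·7=5411 → min 5411.
Length 5: A..E: k=1: 0+4932+16·6·11=5988; k=2: 672+4872+16·7·11=6776; k=3: 2484+4752+16·18·11=10404; k=4: 5652+0+16·24·11=9876 → min 5988 | B..F: k=2: 0+5411+6·7·7=5705; k=3: 756+4872+6·18·7=6384; k=4: 3348+1848+6·24·7=6204; k=5: 4932+0+6·11·7=5394 → min 5394.
Length 6: A..F: k=1: 0+5394+16·6·7=6066; k=2: 672+5411+16·7·7=6867; k=3: 2484+4872+16·18·7=9372; k=4: 5652+1848+16·24·7=10188; k=5: 5988+0+16·11·7=7220 → min 6066.
Optimal order: (A ((((B C) D) E) F)) with cost 6066.

6066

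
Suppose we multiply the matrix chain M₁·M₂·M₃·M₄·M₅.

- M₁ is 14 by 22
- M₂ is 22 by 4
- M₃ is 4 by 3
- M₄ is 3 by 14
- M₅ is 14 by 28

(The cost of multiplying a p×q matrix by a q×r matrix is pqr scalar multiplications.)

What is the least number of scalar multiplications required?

Adjacent pairs: M₁M₂ = 14·22·4 = 1232; M₂M₃ = 22·4·3 = 264; M₃M₄ = 4·3·14 = 168; M₄M₅ = 3·14·28 = 1176.
Length 3: M₁..M₃: k=1: 0+264+14·22·3=1188; k=2: 1232+0+14·4·3=1400 → min 1188 | M₂..M₄: k=2: 0+168+22·4·14=1400; k=3: 264+0+22·3·14=1188 → min 1188 | M₃..M₅: k=3: 0+1176+4·3·28=1512; k=4: 168+0+4·14·28=1736 → min 1512.
Length 4: M₁..M₄: k=1: 0+1188+14·22·14=5500; k=2: 1232+168+14·4·14=2184; k=3: 1188+0+14·3·14=1776 → min 1776 | M₂..M₅: k=2: 0+1512+22·4·28=3976; k=3: 264+1176+22·3·28=3288; k=4: 1188+0+22·14·28=9812 → min 3288.
Length 5: M₁..M₅: k=1: 0+3288+14·22·28=11912; k=2: 1232+1512+14·4·28=4312; k=3: 1188+1176+14·3·28=3540; k=4: 1776+0+14·14·28=7264 → min 3540.
Optimal order: ((M₁·(M₂·M₃))·(M₄·M₅)) with cost 3540.

3540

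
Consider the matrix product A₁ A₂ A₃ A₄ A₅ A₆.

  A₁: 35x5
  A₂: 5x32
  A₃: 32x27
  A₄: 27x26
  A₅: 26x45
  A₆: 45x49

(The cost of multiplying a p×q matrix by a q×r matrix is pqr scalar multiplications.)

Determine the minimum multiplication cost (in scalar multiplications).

33280

Adjacent pairs: A₁A₂ = 35·5·32 = 5600; A₂A₃ = 5·32·27 = 4320; A₃A₄ = 32·27·26 = 22464; A₄A₅ = 27·26·45 = 31590; A₅A₆ = 26·45·49 = 57330.
Length 3: A₁..A₃: k=1: 0+4320+35·5·27=9045; k=2: 5600+0+35·32·27=35840 → min 9045 | A₂..A₄: k=2: 0+22464+5·32·26=26624; k=3: 4320+0+5·27·26=7830 → min 7830 | A₃..A₅: k=3: 0+31590+32·27·45=70470; k=4: 22464+0+32·26·45=59904 → min 59904 | A₄..A₆: k=4: 0+57330+27·26·49=91728; k=5: 31590+0+27·45·49=91125 → min 91125.
Length 4: A₁..A₄: k=1: 0+7830+35·5·26=12380; k=2: 5600+22464+35·32·26=57184; k=3: 9045+0+35·27·26=33615 → min 12380 | A₂..A₅: k=2: 0+59904+5·32·45=67104; k=3: 4320+31590+5·27·45=41985; k=4: 7830+0+5·26·45=13680 → min 13680 | A₃..A₆: k=3: 0+91125+32·27·49=133461; k=4: 22464+57330+32·26·49=120562; k=5: 59904+0+32·45·49=130464 → min 120562.
Length 5: A₁..A₅: k=1: 0+13680+35·5·45=21555; k=2: 5600+59904+35·32·45=115904; k=3: 9045+31590+35·27·45=83160; k=4: 12380+0+35·26·45=53330 → min 21555 | A₂..A₆: k=2: 0+120562+5·32·49=128402; k=3: 4320+91125+5·27·49=102060; k=4: 7830+57330+5·26·49=71530; k=5: 13680+0+5·45·49=24705 → min 24705.
Length 6: A₁..A₆: k=1: 0+24705+35·5·49=33280; k=2: 5600+120562+35·32·49=181042; k=3: 9045+91125+35·27·49=146475; k=4: 12380+57330+35·26·49=114300; k=5: 21555+0+35·45·49=98730 → min 33280.
Optimal order: (A₁ ((((A₂ A₃) A₄) A₅) A₆)) with cost 33280.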